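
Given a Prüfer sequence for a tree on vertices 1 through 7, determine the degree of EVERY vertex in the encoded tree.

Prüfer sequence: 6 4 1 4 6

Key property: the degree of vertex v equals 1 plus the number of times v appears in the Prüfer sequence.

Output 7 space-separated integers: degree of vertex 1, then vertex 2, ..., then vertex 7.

p_1 = 6: count[6] becomes 1
p_2 = 4: count[4] becomes 1
p_3 = 1: count[1] becomes 1
p_4 = 4: count[4] becomes 2
p_5 = 6: count[6] becomes 2
Degrees (1 + count): deg[1]=1+1=2, deg[2]=1+0=1, deg[3]=1+0=1, deg[4]=1+2=3, deg[5]=1+0=1, deg[6]=1+2=3, deg[7]=1+0=1

Answer: 2 1 1 3 1 3 1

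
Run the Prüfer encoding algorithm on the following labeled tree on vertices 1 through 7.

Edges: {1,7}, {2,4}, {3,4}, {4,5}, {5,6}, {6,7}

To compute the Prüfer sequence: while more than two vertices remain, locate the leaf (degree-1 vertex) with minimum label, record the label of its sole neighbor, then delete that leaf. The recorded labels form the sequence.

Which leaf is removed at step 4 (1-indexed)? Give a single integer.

Answer: 4

Derivation:
Step 1: current leaves = {1,2,3}. Remove leaf 1 (neighbor: 7).
Step 2: current leaves = {2,3,7}. Remove leaf 2 (neighbor: 4).
Step 3: current leaves = {3,7}. Remove leaf 3 (neighbor: 4).
Step 4: current leaves = {4,7}. Remove leaf 4 (neighbor: 5).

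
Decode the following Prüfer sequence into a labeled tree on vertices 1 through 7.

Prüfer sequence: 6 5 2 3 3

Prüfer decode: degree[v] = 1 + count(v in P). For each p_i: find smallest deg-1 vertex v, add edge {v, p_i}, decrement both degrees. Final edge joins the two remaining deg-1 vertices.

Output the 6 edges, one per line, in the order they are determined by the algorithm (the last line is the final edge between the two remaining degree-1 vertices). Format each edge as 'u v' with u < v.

Initial degrees: {1:1, 2:2, 3:3, 4:1, 5:2, 6:2, 7:1}
Step 1: smallest deg-1 vertex = 1, p_1 = 6. Add edge {1,6}. Now deg[1]=0, deg[6]=1.
Step 2: smallest deg-1 vertex = 4, p_2 = 5. Add edge {4,5}. Now deg[4]=0, deg[5]=1.
Step 3: smallest deg-1 vertex = 5, p_3 = 2. Add edge {2,5}. Now deg[5]=0, deg[2]=1.
Step 4: smallest deg-1 vertex = 2, p_4 = 3. Add edge {2,3}. Now deg[2]=0, deg[3]=2.
Step 5: smallest deg-1 vertex = 6, p_5 = 3. Add edge {3,6}. Now deg[6]=0, deg[3]=1.
Final: two remaining deg-1 vertices are 3, 7. Add edge {3,7}.

Answer: 1 6
4 5
2 5
2 3
3 6
3 7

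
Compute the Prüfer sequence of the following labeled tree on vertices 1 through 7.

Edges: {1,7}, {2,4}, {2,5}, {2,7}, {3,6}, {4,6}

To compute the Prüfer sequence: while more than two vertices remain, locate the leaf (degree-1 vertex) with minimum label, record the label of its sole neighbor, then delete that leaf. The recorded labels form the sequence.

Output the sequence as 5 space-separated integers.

Answer: 7 6 2 4 2

Derivation:
Step 1: leaves = {1,3,5}. Remove smallest leaf 1, emit neighbor 7.
Step 2: leaves = {3,5,7}. Remove smallest leaf 3, emit neighbor 6.
Step 3: leaves = {5,6,7}. Remove smallest leaf 5, emit neighbor 2.
Step 4: leaves = {6,7}. Remove smallest leaf 6, emit neighbor 4.
Step 5: leaves = {4,7}. Remove smallest leaf 4, emit neighbor 2.
Done: 2 vertices remain (2, 7). Sequence = [7 6 2 4 2]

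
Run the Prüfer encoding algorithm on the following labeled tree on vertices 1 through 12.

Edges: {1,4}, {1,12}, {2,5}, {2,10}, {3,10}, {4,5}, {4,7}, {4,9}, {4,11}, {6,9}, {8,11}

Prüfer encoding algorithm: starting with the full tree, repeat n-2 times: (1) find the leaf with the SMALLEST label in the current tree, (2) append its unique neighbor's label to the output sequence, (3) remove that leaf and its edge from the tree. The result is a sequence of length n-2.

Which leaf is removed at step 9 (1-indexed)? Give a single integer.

Step 1: current leaves = {3,6,7,8,12}. Remove leaf 3 (neighbor: 10).
Step 2: current leaves = {6,7,8,10,12}. Remove leaf 6 (neighbor: 9).
Step 3: current leaves = {7,8,9,10,12}. Remove leaf 7 (neighbor: 4).
Step 4: current leaves = {8,9,10,12}. Remove leaf 8 (neighbor: 11).
Step 5: current leaves = {9,10,11,12}. Remove leaf 9 (neighbor: 4).
Step 6: current leaves = {10,11,12}. Remove leaf 10 (neighbor: 2).
Step 7: current leaves = {2,11,12}. Remove leaf 2 (neighbor: 5).
Step 8: current leaves = {5,11,12}. Remove leaf 5 (neighbor: 4).
Step 9: current leaves = {11,12}. Remove leaf 11 (neighbor: 4).

Answer: 11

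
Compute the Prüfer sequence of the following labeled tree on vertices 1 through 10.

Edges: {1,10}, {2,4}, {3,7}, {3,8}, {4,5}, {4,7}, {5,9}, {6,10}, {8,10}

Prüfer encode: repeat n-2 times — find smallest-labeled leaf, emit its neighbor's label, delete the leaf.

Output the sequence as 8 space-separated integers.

Answer: 10 4 10 5 4 7 3 8

Derivation:
Step 1: leaves = {1,2,6,9}. Remove smallest leaf 1, emit neighbor 10.
Step 2: leaves = {2,6,9}. Remove smallest leaf 2, emit neighbor 4.
Step 3: leaves = {6,9}. Remove smallest leaf 6, emit neighbor 10.
Step 4: leaves = {9,10}. Remove smallest leaf 9, emit neighbor 5.
Step 5: leaves = {5,10}. Remove smallest leaf 5, emit neighbor 4.
Step 6: leaves = {4,10}. Remove smallest leaf 4, emit neighbor 7.
Step 7: leaves = {7,10}. Remove smallest leaf 7, emit neighbor 3.
Step 8: leaves = {3,10}. Remove smallest leaf 3, emit neighbor 8.
Done: 2 vertices remain (8, 10). Sequence = [10 4 10 5 4 7 3 8]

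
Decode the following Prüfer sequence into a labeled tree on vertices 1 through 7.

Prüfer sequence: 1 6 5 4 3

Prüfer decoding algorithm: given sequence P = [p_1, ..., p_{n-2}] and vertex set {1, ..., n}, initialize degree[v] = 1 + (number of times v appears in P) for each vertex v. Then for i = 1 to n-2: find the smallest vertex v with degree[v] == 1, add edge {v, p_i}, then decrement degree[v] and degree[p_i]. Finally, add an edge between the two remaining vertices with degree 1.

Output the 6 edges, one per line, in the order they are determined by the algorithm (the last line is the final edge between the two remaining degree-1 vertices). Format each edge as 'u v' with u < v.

Initial degrees: {1:2, 2:1, 3:2, 4:2, 5:2, 6:2, 7:1}
Step 1: smallest deg-1 vertex = 2, p_1 = 1. Add edge {1,2}. Now deg[2]=0, deg[1]=1.
Step 2: smallest deg-1 vertex = 1, p_2 = 6. Add edge {1,6}. Now deg[1]=0, deg[6]=1.
Step 3: smallest deg-1 vertex = 6, p_3 = 5. Add edge {5,6}. Now deg[6]=0, deg[5]=1.
Step 4: smallest deg-1 vertex = 5, p_4 = 4. Add edge {4,5}. Now deg[5]=0, deg[4]=1.
Step 5: smallest deg-1 vertex = 4, p_5 = 3. Add edge {3,4}. Now deg[4]=0, deg[3]=1.
Final: two remaining deg-1 vertices are 3, 7. Add edge {3,7}.

Answer: 1 2
1 6
5 6
4 5
3 4
3 7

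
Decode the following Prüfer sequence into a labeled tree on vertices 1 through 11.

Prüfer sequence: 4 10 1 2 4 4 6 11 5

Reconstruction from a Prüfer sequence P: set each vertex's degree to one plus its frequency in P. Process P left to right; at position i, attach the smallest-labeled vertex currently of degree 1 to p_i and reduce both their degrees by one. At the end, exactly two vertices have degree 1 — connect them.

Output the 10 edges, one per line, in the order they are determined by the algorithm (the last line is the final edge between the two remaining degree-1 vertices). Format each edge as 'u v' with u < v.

Initial degrees: {1:2, 2:2, 3:1, 4:4, 5:2, 6:2, 7:1, 8:1, 9:1, 10:2, 11:2}
Step 1: smallest deg-1 vertex = 3, p_1 = 4. Add edge {3,4}. Now deg[3]=0, deg[4]=3.
Step 2: smallest deg-1 vertex = 7, p_2 = 10. Add edge {7,10}. Now deg[7]=0, deg[10]=1.
Step 3: smallest deg-1 vertex = 8, p_3 = 1. Add edge {1,8}. Now deg[8]=0, deg[1]=1.
Step 4: smallest deg-1 vertex = 1, p_4 = 2. Add edge {1,2}. Now deg[1]=0, deg[2]=1.
Step 5: smallest deg-1 vertex = 2, p_5 = 4. Add edge {2,4}. Now deg[2]=0, deg[4]=2.
Step 6: smallest deg-1 vertex = 9, p_6 = 4. Add edge {4,9}. Now deg[9]=0, deg[4]=1.
Step 7: smallest deg-1 vertex = 4, p_7 = 6. Add edge {4,6}. Now deg[4]=0, deg[6]=1.
Step 8: smallest deg-1 vertex = 6, p_8 = 11. Add edge {6,11}. Now deg[6]=0, deg[11]=1.
Step 9: smallest deg-1 vertex = 10, p_9 = 5. Add edge {5,10}. Now deg[10]=0, deg[5]=1.
Final: two remaining deg-1 vertices are 5, 11. Add edge {5,11}.

Answer: 3 4
7 10
1 8
1 2
2 4
4 9
4 6
6 11
5 10
5 11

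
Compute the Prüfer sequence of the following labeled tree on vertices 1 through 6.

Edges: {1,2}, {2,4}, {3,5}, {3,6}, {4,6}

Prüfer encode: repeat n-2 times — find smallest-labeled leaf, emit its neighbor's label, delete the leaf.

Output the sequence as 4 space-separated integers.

Answer: 2 4 6 3

Derivation:
Step 1: leaves = {1,5}. Remove smallest leaf 1, emit neighbor 2.
Step 2: leaves = {2,5}. Remove smallest leaf 2, emit neighbor 4.
Step 3: leaves = {4,5}. Remove smallest leaf 4, emit neighbor 6.
Step 4: leaves = {5,6}. Remove smallest leaf 5, emit neighbor 3.
Done: 2 vertices remain (3, 6). Sequence = [2 4 6 3]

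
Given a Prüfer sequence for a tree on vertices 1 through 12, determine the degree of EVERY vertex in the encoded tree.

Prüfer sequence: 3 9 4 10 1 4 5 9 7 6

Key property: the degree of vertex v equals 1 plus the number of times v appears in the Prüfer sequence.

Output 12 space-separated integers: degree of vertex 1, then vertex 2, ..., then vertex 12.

p_1 = 3: count[3] becomes 1
p_2 = 9: count[9] becomes 1
p_3 = 4: count[4] becomes 1
p_4 = 10: count[10] becomes 1
p_5 = 1: count[1] becomes 1
p_6 = 4: count[4] becomes 2
p_7 = 5: count[5] becomes 1
p_8 = 9: count[9] becomes 2
p_9 = 7: count[7] becomes 1
p_10 = 6: count[6] becomes 1
Degrees (1 + count): deg[1]=1+1=2, deg[2]=1+0=1, deg[3]=1+1=2, deg[4]=1+2=3, deg[5]=1+1=2, deg[6]=1+1=2, deg[7]=1+1=2, deg[8]=1+0=1, deg[9]=1+2=3, deg[10]=1+1=2, deg[11]=1+0=1, deg[12]=1+0=1

Answer: 2 1 2 3 2 2 2 1 3 2 1 1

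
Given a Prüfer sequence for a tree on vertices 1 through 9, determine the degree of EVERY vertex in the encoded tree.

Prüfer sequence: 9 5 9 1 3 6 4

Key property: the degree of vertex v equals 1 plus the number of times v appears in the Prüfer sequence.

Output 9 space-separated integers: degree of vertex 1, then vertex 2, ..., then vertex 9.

p_1 = 9: count[9] becomes 1
p_2 = 5: count[5] becomes 1
p_3 = 9: count[9] becomes 2
p_4 = 1: count[1] becomes 1
p_5 = 3: count[3] becomes 1
p_6 = 6: count[6] becomes 1
p_7 = 4: count[4] becomes 1
Degrees (1 + count): deg[1]=1+1=2, deg[2]=1+0=1, deg[3]=1+1=2, deg[4]=1+1=2, deg[5]=1+1=2, deg[6]=1+1=2, deg[7]=1+0=1, deg[8]=1+0=1, deg[9]=1+2=3

Answer: 2 1 2 2 2 2 1 1 3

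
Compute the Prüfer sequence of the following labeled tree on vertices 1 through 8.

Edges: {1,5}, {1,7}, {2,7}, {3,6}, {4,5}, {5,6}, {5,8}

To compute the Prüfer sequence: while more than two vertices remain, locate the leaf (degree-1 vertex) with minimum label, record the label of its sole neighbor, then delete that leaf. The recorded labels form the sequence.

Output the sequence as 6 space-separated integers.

Answer: 7 6 5 5 1 5

Derivation:
Step 1: leaves = {2,3,4,8}. Remove smallest leaf 2, emit neighbor 7.
Step 2: leaves = {3,4,7,8}. Remove smallest leaf 3, emit neighbor 6.
Step 3: leaves = {4,6,7,8}. Remove smallest leaf 4, emit neighbor 5.
Step 4: leaves = {6,7,8}. Remove smallest leaf 6, emit neighbor 5.
Step 5: leaves = {7,8}. Remove smallest leaf 7, emit neighbor 1.
Step 6: leaves = {1,8}. Remove smallest leaf 1, emit neighbor 5.
Done: 2 vertices remain (5, 8). Sequence = [7 6 5 5 1 5]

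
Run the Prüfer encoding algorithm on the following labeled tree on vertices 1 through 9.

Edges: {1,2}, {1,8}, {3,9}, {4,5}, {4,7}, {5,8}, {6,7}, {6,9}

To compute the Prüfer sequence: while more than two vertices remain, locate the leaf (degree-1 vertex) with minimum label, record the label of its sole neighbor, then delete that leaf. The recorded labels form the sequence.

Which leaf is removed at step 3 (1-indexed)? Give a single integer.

Step 1: current leaves = {2,3}. Remove leaf 2 (neighbor: 1).
Step 2: current leaves = {1,3}. Remove leaf 1 (neighbor: 8).
Step 3: current leaves = {3,8}. Remove leaf 3 (neighbor: 9).

Answer: 3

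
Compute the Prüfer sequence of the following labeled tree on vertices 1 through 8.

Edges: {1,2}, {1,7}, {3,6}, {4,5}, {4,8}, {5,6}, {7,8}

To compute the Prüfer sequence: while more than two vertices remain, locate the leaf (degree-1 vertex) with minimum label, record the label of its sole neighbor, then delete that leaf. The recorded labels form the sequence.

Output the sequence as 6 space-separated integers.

Step 1: leaves = {2,3}. Remove smallest leaf 2, emit neighbor 1.
Step 2: leaves = {1,3}. Remove smallest leaf 1, emit neighbor 7.
Step 3: leaves = {3,7}. Remove smallest leaf 3, emit neighbor 6.
Step 4: leaves = {6,7}. Remove smallest leaf 6, emit neighbor 5.
Step 5: leaves = {5,7}. Remove smallest leaf 5, emit neighbor 4.
Step 6: leaves = {4,7}. Remove smallest leaf 4, emit neighbor 8.
Done: 2 vertices remain (7, 8). Sequence = [1 7 6 5 4 8]

Answer: 1 7 6 5 4 8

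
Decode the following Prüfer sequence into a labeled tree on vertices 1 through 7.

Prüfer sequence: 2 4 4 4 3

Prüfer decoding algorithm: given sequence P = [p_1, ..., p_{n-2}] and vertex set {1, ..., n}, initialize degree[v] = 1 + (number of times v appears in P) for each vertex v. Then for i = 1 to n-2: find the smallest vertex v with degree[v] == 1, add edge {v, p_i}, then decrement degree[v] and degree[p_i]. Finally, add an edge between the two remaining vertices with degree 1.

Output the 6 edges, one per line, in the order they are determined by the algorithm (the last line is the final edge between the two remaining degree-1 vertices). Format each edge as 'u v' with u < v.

Initial degrees: {1:1, 2:2, 3:2, 4:4, 5:1, 6:1, 7:1}
Step 1: smallest deg-1 vertex = 1, p_1 = 2. Add edge {1,2}. Now deg[1]=0, deg[2]=1.
Step 2: smallest deg-1 vertex = 2, p_2 = 4. Add edge {2,4}. Now deg[2]=0, deg[4]=3.
Step 3: smallest deg-1 vertex = 5, p_3 = 4. Add edge {4,5}. Now deg[5]=0, deg[4]=2.
Step 4: smallest deg-1 vertex = 6, p_4 = 4. Add edge {4,6}. Now deg[6]=0, deg[4]=1.
Step 5: smallest deg-1 vertex = 4, p_5 = 3. Add edge {3,4}. Now deg[4]=0, deg[3]=1.
Final: two remaining deg-1 vertices are 3, 7. Add edge {3,7}.

Answer: 1 2
2 4
4 5
4 6
3 4
3 7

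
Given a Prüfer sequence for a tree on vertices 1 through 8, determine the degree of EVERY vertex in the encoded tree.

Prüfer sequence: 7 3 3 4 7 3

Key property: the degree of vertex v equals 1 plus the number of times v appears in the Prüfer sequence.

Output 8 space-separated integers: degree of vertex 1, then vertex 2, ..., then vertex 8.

p_1 = 7: count[7] becomes 1
p_2 = 3: count[3] becomes 1
p_3 = 3: count[3] becomes 2
p_4 = 4: count[4] becomes 1
p_5 = 7: count[7] becomes 2
p_6 = 3: count[3] becomes 3
Degrees (1 + count): deg[1]=1+0=1, deg[2]=1+0=1, deg[3]=1+3=4, deg[4]=1+1=2, deg[5]=1+0=1, deg[6]=1+0=1, deg[7]=1+2=3, deg[8]=1+0=1

Answer: 1 1 4 2 1 1 3 1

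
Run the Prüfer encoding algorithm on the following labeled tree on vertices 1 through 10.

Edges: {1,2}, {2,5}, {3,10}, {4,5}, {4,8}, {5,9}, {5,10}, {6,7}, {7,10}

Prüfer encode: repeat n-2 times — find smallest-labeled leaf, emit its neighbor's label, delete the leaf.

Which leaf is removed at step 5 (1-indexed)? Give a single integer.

Step 1: current leaves = {1,3,6,8,9}. Remove leaf 1 (neighbor: 2).
Step 2: current leaves = {2,3,6,8,9}. Remove leaf 2 (neighbor: 5).
Step 3: current leaves = {3,6,8,9}. Remove leaf 3 (neighbor: 10).
Step 4: current leaves = {6,8,9}. Remove leaf 6 (neighbor: 7).
Step 5: current leaves = {7,8,9}. Remove leaf 7 (neighbor: 10).

Answer: 7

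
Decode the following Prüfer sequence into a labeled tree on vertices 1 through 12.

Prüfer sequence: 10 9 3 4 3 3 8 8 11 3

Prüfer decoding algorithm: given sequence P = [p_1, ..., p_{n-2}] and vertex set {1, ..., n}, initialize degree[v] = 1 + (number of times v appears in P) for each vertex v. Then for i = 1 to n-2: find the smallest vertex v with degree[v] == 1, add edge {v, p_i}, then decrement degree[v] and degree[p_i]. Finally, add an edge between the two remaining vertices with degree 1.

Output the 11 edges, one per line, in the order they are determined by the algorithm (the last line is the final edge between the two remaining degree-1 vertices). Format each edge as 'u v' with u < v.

Initial degrees: {1:1, 2:1, 3:5, 4:2, 5:1, 6:1, 7:1, 8:3, 9:2, 10:2, 11:2, 12:1}
Step 1: smallest deg-1 vertex = 1, p_1 = 10. Add edge {1,10}. Now deg[1]=0, deg[10]=1.
Step 2: smallest deg-1 vertex = 2, p_2 = 9. Add edge {2,9}. Now deg[2]=0, deg[9]=1.
Step 3: smallest deg-1 vertex = 5, p_3 = 3. Add edge {3,5}. Now deg[5]=0, deg[3]=4.
Step 4: smallest deg-1 vertex = 6, p_4 = 4. Add edge {4,6}. Now deg[6]=0, deg[4]=1.
Step 5: smallest deg-1 vertex = 4, p_5 = 3. Add edge {3,4}. Now deg[4]=0, deg[3]=3.
Step 6: smallest deg-1 vertex = 7, p_6 = 3. Add edge {3,7}. Now deg[7]=0, deg[3]=2.
Step 7: smallest deg-1 vertex = 9, p_7 = 8. Add edge {8,9}. Now deg[9]=0, deg[8]=2.
Step 8: smallest deg-1 vertex = 10, p_8 = 8. Add edge {8,10}. Now deg[10]=0, deg[8]=1.
Step 9: smallest deg-1 vertex = 8, p_9 = 11. Add edge {8,11}. Now deg[8]=0, deg[11]=1.
Step 10: smallest deg-1 vertex = 11, p_10 = 3. Add edge {3,11}. Now deg[11]=0, deg[3]=1.
Final: two remaining deg-1 vertices are 3, 12. Add edge {3,12}.

Answer: 1 10
2 9
3 5
4 6
3 4
3 7
8 9
8 10
8 11
3 11
3 12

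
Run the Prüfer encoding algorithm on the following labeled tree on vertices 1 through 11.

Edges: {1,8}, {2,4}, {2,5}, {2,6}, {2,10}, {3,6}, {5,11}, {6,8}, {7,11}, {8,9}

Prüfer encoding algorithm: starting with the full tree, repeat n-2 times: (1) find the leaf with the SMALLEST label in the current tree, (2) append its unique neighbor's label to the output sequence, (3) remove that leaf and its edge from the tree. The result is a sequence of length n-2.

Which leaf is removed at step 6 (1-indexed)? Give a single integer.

Answer: 8

Derivation:
Step 1: current leaves = {1,3,4,7,9,10}. Remove leaf 1 (neighbor: 8).
Step 2: current leaves = {3,4,7,9,10}. Remove leaf 3 (neighbor: 6).
Step 3: current leaves = {4,7,9,10}. Remove leaf 4 (neighbor: 2).
Step 4: current leaves = {7,9,10}. Remove leaf 7 (neighbor: 11).
Step 5: current leaves = {9,10,11}. Remove leaf 9 (neighbor: 8).
Step 6: current leaves = {8,10,11}. Remove leaf 8 (neighbor: 6).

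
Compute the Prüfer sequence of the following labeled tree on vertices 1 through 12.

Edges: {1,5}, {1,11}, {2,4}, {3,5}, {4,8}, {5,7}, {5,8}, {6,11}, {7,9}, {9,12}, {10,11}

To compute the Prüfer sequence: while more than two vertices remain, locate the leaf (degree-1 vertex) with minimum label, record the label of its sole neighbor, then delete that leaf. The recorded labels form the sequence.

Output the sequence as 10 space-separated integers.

Answer: 4 5 8 11 5 11 1 5 7 9

Derivation:
Step 1: leaves = {2,3,6,10,12}. Remove smallest leaf 2, emit neighbor 4.
Step 2: leaves = {3,4,6,10,12}. Remove smallest leaf 3, emit neighbor 5.
Step 3: leaves = {4,6,10,12}. Remove smallest leaf 4, emit neighbor 8.
Step 4: leaves = {6,8,10,12}. Remove smallest leaf 6, emit neighbor 11.
Step 5: leaves = {8,10,12}. Remove smallest leaf 8, emit neighbor 5.
Step 6: leaves = {10,12}. Remove smallest leaf 10, emit neighbor 11.
Step 7: leaves = {11,12}. Remove smallest leaf 11, emit neighbor 1.
Step 8: leaves = {1,12}. Remove smallest leaf 1, emit neighbor 5.
Step 9: leaves = {5,12}. Remove smallest leaf 5, emit neighbor 7.
Step 10: leaves = {7,12}. Remove smallest leaf 7, emit neighbor 9.
Done: 2 vertices remain (9, 12). Sequence = [4 5 8 11 5 11 1 5 7 9]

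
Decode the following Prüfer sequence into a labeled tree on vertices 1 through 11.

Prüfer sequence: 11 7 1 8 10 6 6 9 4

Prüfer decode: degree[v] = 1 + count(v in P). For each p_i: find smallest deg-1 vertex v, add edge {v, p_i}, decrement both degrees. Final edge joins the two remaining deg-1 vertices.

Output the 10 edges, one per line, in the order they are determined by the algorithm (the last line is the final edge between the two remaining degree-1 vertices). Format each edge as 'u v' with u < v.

Answer: 2 11
3 7
1 5
1 8
7 10
6 8
6 10
6 9
4 9
4 11

Derivation:
Initial degrees: {1:2, 2:1, 3:1, 4:2, 5:1, 6:3, 7:2, 8:2, 9:2, 10:2, 11:2}
Step 1: smallest deg-1 vertex = 2, p_1 = 11. Add edge {2,11}. Now deg[2]=0, deg[11]=1.
Step 2: smallest deg-1 vertex = 3, p_2 = 7. Add edge {3,7}. Now deg[3]=0, deg[7]=1.
Step 3: smallest deg-1 vertex = 5, p_3 = 1. Add edge {1,5}. Now deg[5]=0, deg[1]=1.
Step 4: smallest deg-1 vertex = 1, p_4 = 8. Add edge {1,8}. Now deg[1]=0, deg[8]=1.
Step 5: smallest deg-1 vertex = 7, p_5 = 10. Add edge {7,10}. Now deg[7]=0, deg[10]=1.
Step 6: smallest deg-1 vertex = 8, p_6 = 6. Add edge {6,8}. Now deg[8]=0, deg[6]=2.
Step 7: smallest deg-1 vertex = 10, p_7 = 6. Add edge {6,10}. Now deg[10]=0, deg[6]=1.
Step 8: smallest deg-1 vertex = 6, p_8 = 9. Add edge {6,9}. Now deg[6]=0, deg[9]=1.
Step 9: smallest deg-1 vertex = 9, p_9 = 4. Add edge {4,9}. Now deg[9]=0, deg[4]=1.
Final: two remaining deg-1 vertices are 4, 11. Add edge {4,11}.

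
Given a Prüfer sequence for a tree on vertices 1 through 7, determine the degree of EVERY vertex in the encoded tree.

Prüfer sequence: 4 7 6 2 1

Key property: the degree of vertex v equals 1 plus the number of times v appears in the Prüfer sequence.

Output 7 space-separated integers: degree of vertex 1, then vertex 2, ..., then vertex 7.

p_1 = 4: count[4] becomes 1
p_2 = 7: count[7] becomes 1
p_3 = 6: count[6] becomes 1
p_4 = 2: count[2] becomes 1
p_5 = 1: count[1] becomes 1
Degrees (1 + count): deg[1]=1+1=2, deg[2]=1+1=2, deg[3]=1+0=1, deg[4]=1+1=2, deg[5]=1+0=1, deg[6]=1+1=2, deg[7]=1+1=2

Answer: 2 2 1 2 1 2 2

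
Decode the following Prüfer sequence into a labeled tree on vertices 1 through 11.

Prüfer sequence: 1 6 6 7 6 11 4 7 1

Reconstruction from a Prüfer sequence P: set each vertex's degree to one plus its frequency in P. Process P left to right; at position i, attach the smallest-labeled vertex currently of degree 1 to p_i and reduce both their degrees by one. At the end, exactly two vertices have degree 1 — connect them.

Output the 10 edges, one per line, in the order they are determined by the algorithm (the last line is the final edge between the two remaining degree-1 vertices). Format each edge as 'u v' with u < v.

Initial degrees: {1:3, 2:1, 3:1, 4:2, 5:1, 6:4, 7:3, 8:1, 9:1, 10:1, 11:2}
Step 1: smallest deg-1 vertex = 2, p_1 = 1. Add edge {1,2}. Now deg[2]=0, deg[1]=2.
Step 2: smallest deg-1 vertex = 3, p_2 = 6. Add edge {3,6}. Now deg[3]=0, deg[6]=3.
Step 3: smallest deg-1 vertex = 5, p_3 = 6. Add edge {5,6}. Now deg[5]=0, deg[6]=2.
Step 4: smallest deg-1 vertex = 8, p_4 = 7. Add edge {7,8}. Now deg[8]=0, deg[7]=2.
Step 5: smallest deg-1 vertex = 9, p_5 = 6. Add edge {6,9}. Now deg[9]=0, deg[6]=1.
Step 6: smallest deg-1 vertex = 6, p_6 = 11. Add edge {6,11}. Now deg[6]=0, deg[11]=1.
Step 7: smallest deg-1 vertex = 10, p_7 = 4. Add edge {4,10}. Now deg[10]=0, deg[4]=1.
Step 8: smallest deg-1 vertex = 4, p_8 = 7. Add edge {4,7}. Now deg[4]=0, deg[7]=1.
Step 9: smallest deg-1 vertex = 7, p_9 = 1. Add edge {1,7}. Now deg[7]=0, deg[1]=1.
Final: two remaining deg-1 vertices are 1, 11. Add edge {1,11}.

Answer: 1 2
3 6
5 6
7 8
6 9
6 11
4 10
4 7
1 7
1 11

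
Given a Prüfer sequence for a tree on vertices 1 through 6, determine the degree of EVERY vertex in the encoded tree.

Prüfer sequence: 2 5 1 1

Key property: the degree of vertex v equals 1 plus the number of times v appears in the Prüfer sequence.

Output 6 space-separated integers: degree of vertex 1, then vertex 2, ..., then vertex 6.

Answer: 3 2 1 1 2 1

Derivation:
p_1 = 2: count[2] becomes 1
p_2 = 5: count[5] becomes 1
p_3 = 1: count[1] becomes 1
p_4 = 1: count[1] becomes 2
Degrees (1 + count): deg[1]=1+2=3, deg[2]=1+1=2, deg[3]=1+0=1, deg[4]=1+0=1, deg[5]=1+1=2, deg[6]=1+0=1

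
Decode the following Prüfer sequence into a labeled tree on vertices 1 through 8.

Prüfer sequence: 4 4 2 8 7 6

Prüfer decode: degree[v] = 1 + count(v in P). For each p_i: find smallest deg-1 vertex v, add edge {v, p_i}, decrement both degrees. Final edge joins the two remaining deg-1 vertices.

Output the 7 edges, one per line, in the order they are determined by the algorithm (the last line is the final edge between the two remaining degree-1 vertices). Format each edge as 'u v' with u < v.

Initial degrees: {1:1, 2:2, 3:1, 4:3, 5:1, 6:2, 7:2, 8:2}
Step 1: smallest deg-1 vertex = 1, p_1 = 4. Add edge {1,4}. Now deg[1]=0, deg[4]=2.
Step 2: smallest deg-1 vertex = 3, p_2 = 4. Add edge {3,4}. Now deg[3]=0, deg[4]=1.
Step 3: smallest deg-1 vertex = 4, p_3 = 2. Add edge {2,4}. Now deg[4]=0, deg[2]=1.
Step 4: smallest deg-1 vertex = 2, p_4 = 8. Add edge {2,8}. Now deg[2]=0, deg[8]=1.
Step 5: smallest deg-1 vertex = 5, p_5 = 7. Add edge {5,7}. Now deg[5]=0, deg[7]=1.
Step 6: smallest deg-1 vertex = 7, p_6 = 6. Add edge {6,7}. Now deg[7]=0, deg[6]=1.
Final: two remaining deg-1 vertices are 6, 8. Add edge {6,8}.

Answer: 1 4
3 4
2 4
2 8
5 7
6 7
6 8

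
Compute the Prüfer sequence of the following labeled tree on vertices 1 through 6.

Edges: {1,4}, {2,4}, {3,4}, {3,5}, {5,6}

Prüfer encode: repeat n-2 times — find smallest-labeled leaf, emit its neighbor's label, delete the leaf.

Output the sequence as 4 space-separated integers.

Step 1: leaves = {1,2,6}. Remove smallest leaf 1, emit neighbor 4.
Step 2: leaves = {2,6}. Remove smallest leaf 2, emit neighbor 4.
Step 3: leaves = {4,6}. Remove smallest leaf 4, emit neighbor 3.
Step 4: leaves = {3,6}. Remove smallest leaf 3, emit neighbor 5.
Done: 2 vertices remain (5, 6). Sequence = [4 4 3 5]

Answer: 4 4 3 5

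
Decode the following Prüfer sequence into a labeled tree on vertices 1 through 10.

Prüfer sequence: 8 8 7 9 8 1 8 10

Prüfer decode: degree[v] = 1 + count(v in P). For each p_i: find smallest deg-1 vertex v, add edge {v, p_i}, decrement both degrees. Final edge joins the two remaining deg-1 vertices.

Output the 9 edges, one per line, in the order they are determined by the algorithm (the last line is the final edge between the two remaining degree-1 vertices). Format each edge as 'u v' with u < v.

Answer: 2 8
3 8
4 7
5 9
6 8
1 7
1 8
8 10
9 10

Derivation:
Initial degrees: {1:2, 2:1, 3:1, 4:1, 5:1, 6:1, 7:2, 8:5, 9:2, 10:2}
Step 1: smallest deg-1 vertex = 2, p_1 = 8. Add edge {2,8}. Now deg[2]=0, deg[8]=4.
Step 2: smallest deg-1 vertex = 3, p_2 = 8. Add edge {3,8}. Now deg[3]=0, deg[8]=3.
Step 3: smallest deg-1 vertex = 4, p_3 = 7. Add edge {4,7}. Now deg[4]=0, deg[7]=1.
Step 4: smallest deg-1 vertex = 5, p_4 = 9. Add edge {5,9}. Now deg[5]=0, deg[9]=1.
Step 5: smallest deg-1 vertex = 6, p_5 = 8. Add edge {6,8}. Now deg[6]=0, deg[8]=2.
Step 6: smallest deg-1 vertex = 7, p_6 = 1. Add edge {1,7}. Now deg[7]=0, deg[1]=1.
Step 7: smallest deg-1 vertex = 1, p_7 = 8. Add edge {1,8}. Now deg[1]=0, deg[8]=1.
Step 8: smallest deg-1 vertex = 8, p_8 = 10. Add edge {8,10}. Now deg[8]=0, deg[10]=1.
Final: two remaining deg-1 vertices are 9, 10. Add edge {9,10}.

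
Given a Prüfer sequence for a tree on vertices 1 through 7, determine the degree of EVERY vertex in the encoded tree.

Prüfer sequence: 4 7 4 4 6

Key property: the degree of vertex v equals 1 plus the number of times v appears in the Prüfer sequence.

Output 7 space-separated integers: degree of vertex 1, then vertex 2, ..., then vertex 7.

p_1 = 4: count[4] becomes 1
p_2 = 7: count[7] becomes 1
p_3 = 4: count[4] becomes 2
p_4 = 4: count[4] becomes 3
p_5 = 6: count[6] becomes 1
Degrees (1 + count): deg[1]=1+0=1, deg[2]=1+0=1, deg[3]=1+0=1, deg[4]=1+3=4, deg[5]=1+0=1, deg[6]=1+1=2, deg[7]=1+1=2

Answer: 1 1 1 4 1 2 2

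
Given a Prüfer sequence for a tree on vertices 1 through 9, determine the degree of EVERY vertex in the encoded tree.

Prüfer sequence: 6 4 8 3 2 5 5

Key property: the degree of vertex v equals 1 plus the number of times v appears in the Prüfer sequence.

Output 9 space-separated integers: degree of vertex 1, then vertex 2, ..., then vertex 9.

Answer: 1 2 2 2 3 2 1 2 1

Derivation:
p_1 = 6: count[6] becomes 1
p_2 = 4: count[4] becomes 1
p_3 = 8: count[8] becomes 1
p_4 = 3: count[3] becomes 1
p_5 = 2: count[2] becomes 1
p_6 = 5: count[5] becomes 1
p_7 = 5: count[5] becomes 2
Degrees (1 + count): deg[1]=1+0=1, deg[2]=1+1=2, deg[3]=1+1=2, deg[4]=1+1=2, deg[5]=1+2=3, deg[6]=1+1=2, deg[7]=1+0=1, deg[8]=1+1=2, deg[9]=1+0=1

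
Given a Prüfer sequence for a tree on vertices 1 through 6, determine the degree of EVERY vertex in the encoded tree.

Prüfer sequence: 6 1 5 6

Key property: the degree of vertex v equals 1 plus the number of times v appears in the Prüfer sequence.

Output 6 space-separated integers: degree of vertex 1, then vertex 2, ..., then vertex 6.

Answer: 2 1 1 1 2 3

Derivation:
p_1 = 6: count[6] becomes 1
p_2 = 1: count[1] becomes 1
p_3 = 5: count[5] becomes 1
p_4 = 6: count[6] becomes 2
Degrees (1 + count): deg[1]=1+1=2, deg[2]=1+0=1, deg[3]=1+0=1, deg[4]=1+0=1, deg[5]=1+1=2, deg[6]=1+2=3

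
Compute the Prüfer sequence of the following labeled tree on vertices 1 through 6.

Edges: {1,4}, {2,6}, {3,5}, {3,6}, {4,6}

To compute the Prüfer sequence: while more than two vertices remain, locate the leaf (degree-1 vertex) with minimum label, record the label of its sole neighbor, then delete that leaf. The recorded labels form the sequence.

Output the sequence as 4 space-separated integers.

Answer: 4 6 6 3

Derivation:
Step 1: leaves = {1,2,5}. Remove smallest leaf 1, emit neighbor 4.
Step 2: leaves = {2,4,5}. Remove smallest leaf 2, emit neighbor 6.
Step 3: leaves = {4,5}. Remove smallest leaf 4, emit neighbor 6.
Step 4: leaves = {5,6}. Remove smallest leaf 5, emit neighbor 3.
Done: 2 vertices remain (3, 6). Sequence = [4 6 6 3]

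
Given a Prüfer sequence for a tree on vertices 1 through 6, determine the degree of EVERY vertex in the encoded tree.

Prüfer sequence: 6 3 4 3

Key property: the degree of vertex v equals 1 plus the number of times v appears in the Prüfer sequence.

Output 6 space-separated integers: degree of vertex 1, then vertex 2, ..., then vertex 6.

Answer: 1 1 3 2 1 2

Derivation:
p_1 = 6: count[6] becomes 1
p_2 = 3: count[3] becomes 1
p_3 = 4: count[4] becomes 1
p_4 = 3: count[3] becomes 2
Degrees (1 + count): deg[1]=1+0=1, deg[2]=1+0=1, deg[3]=1+2=3, deg[4]=1+1=2, deg[5]=1+0=1, deg[6]=1+1=2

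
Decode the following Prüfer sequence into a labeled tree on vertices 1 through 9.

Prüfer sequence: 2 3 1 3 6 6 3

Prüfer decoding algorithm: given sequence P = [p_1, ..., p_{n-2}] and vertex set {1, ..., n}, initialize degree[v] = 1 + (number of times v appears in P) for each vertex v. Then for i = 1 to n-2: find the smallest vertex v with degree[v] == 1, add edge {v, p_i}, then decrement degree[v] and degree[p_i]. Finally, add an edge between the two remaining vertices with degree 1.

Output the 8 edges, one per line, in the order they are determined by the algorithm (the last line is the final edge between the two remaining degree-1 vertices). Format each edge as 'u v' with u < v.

Initial degrees: {1:2, 2:2, 3:4, 4:1, 5:1, 6:3, 7:1, 8:1, 9:1}
Step 1: smallest deg-1 vertex = 4, p_1 = 2. Add edge {2,4}. Now deg[4]=0, deg[2]=1.
Step 2: smallest deg-1 vertex = 2, p_2 = 3. Add edge {2,3}. Now deg[2]=0, deg[3]=3.
Step 3: smallest deg-1 vertex = 5, p_3 = 1. Add edge {1,5}. Now deg[5]=0, deg[1]=1.
Step 4: smallest deg-1 vertex = 1, p_4 = 3. Add edge {1,3}. Now deg[1]=0, deg[3]=2.
Step 5: smallest deg-1 vertex = 7, p_5 = 6. Add edge {6,7}. Now deg[7]=0, deg[6]=2.
Step 6: smallest deg-1 vertex = 8, p_6 = 6. Add edge {6,8}. Now deg[8]=0, deg[6]=1.
Step 7: smallest deg-1 vertex = 6, p_7 = 3. Add edge {3,6}. Now deg[6]=0, deg[3]=1.
Final: two remaining deg-1 vertices are 3, 9. Add edge {3,9}.

Answer: 2 4
2 3
1 5
1 3
6 7
6 8
3 6
3 9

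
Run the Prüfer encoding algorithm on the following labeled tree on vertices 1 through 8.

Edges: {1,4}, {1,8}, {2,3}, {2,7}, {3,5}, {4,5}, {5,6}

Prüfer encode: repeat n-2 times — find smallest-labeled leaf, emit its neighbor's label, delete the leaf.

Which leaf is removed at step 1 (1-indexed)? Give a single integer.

Step 1: current leaves = {6,7,8}. Remove leaf 6 (neighbor: 5).

Answer: 6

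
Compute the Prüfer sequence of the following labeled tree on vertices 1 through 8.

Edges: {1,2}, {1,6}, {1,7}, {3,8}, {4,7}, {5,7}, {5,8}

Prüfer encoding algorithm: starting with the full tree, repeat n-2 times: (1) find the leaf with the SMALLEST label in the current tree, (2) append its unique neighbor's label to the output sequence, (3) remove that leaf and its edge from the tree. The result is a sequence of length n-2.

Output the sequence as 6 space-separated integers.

Step 1: leaves = {2,3,4,6}. Remove smallest leaf 2, emit neighbor 1.
Step 2: leaves = {3,4,6}. Remove smallest leaf 3, emit neighbor 8.
Step 3: leaves = {4,6,8}. Remove smallest leaf 4, emit neighbor 7.
Step 4: leaves = {6,8}. Remove smallest leaf 6, emit neighbor 1.
Step 5: leaves = {1,8}. Remove smallest leaf 1, emit neighbor 7.
Step 6: leaves = {7,8}. Remove smallest leaf 7, emit neighbor 5.
Done: 2 vertices remain (5, 8). Sequence = [1 8 7 1 7 5]

Answer: 1 8 7 1 7 5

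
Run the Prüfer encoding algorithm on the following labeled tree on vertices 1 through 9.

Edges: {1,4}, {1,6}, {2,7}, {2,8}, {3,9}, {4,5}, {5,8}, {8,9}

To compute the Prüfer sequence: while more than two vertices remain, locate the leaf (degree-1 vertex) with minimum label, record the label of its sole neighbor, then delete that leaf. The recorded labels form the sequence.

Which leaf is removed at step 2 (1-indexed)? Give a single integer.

Answer: 6

Derivation:
Step 1: current leaves = {3,6,7}. Remove leaf 3 (neighbor: 9).
Step 2: current leaves = {6,7,9}. Remove leaf 6 (neighbor: 1).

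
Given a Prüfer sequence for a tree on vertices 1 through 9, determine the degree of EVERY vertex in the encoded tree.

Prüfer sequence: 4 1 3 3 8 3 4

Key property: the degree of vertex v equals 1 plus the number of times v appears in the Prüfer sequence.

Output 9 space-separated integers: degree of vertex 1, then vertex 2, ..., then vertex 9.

p_1 = 4: count[4] becomes 1
p_2 = 1: count[1] becomes 1
p_3 = 3: count[3] becomes 1
p_4 = 3: count[3] becomes 2
p_5 = 8: count[8] becomes 1
p_6 = 3: count[3] becomes 3
p_7 = 4: count[4] becomes 2
Degrees (1 + count): deg[1]=1+1=2, deg[2]=1+0=1, deg[3]=1+3=4, deg[4]=1+2=3, deg[5]=1+0=1, deg[6]=1+0=1, deg[7]=1+0=1, deg[8]=1+1=2, deg[9]=1+0=1

Answer: 2 1 4 3 1 1 1 2 1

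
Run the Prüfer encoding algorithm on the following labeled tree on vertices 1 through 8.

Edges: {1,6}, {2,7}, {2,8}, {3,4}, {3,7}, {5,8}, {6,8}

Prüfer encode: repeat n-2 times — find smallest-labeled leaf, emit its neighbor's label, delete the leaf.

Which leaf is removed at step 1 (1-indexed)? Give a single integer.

Answer: 1

Derivation:
Step 1: current leaves = {1,4,5}. Remove leaf 1 (neighbor: 6).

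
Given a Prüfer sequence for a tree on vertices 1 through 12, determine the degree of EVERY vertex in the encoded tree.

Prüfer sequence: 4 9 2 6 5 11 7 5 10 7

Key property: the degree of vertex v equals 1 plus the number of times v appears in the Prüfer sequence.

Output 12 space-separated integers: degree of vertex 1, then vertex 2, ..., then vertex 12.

Answer: 1 2 1 2 3 2 3 1 2 2 2 1

Derivation:
p_1 = 4: count[4] becomes 1
p_2 = 9: count[9] becomes 1
p_3 = 2: count[2] becomes 1
p_4 = 6: count[6] becomes 1
p_5 = 5: count[5] becomes 1
p_6 = 11: count[11] becomes 1
p_7 = 7: count[7] becomes 1
p_8 = 5: count[5] becomes 2
p_9 = 10: count[10] becomes 1
p_10 = 7: count[7] becomes 2
Degrees (1 + count): deg[1]=1+0=1, deg[2]=1+1=2, deg[3]=1+0=1, deg[4]=1+1=2, deg[5]=1+2=3, deg[6]=1+1=2, deg[7]=1+2=3, deg[8]=1+0=1, deg[9]=1+1=2, deg[10]=1+1=2, deg[11]=1+1=2, deg[12]=1+0=1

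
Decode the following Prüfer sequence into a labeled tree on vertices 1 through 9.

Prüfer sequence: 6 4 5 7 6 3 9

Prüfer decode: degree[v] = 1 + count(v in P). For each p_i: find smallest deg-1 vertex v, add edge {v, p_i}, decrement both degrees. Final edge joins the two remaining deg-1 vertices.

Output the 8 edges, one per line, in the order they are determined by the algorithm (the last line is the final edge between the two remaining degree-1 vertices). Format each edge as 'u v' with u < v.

Answer: 1 6
2 4
4 5
5 7
6 7
3 6
3 9
8 9

Derivation:
Initial degrees: {1:1, 2:1, 3:2, 4:2, 5:2, 6:3, 7:2, 8:1, 9:2}
Step 1: smallest deg-1 vertex = 1, p_1 = 6. Add edge {1,6}. Now deg[1]=0, deg[6]=2.
Step 2: smallest deg-1 vertex = 2, p_2 = 4. Add edge {2,4}. Now deg[2]=0, deg[4]=1.
Step 3: smallest deg-1 vertex = 4, p_3 = 5. Add edge {4,5}. Now deg[4]=0, deg[5]=1.
Step 4: smallest deg-1 vertex = 5, p_4 = 7. Add edge {5,7}. Now deg[5]=0, deg[7]=1.
Step 5: smallest deg-1 vertex = 7, p_5 = 6. Add edge {6,7}. Now deg[7]=0, deg[6]=1.
Step 6: smallest deg-1 vertex = 6, p_6 = 3. Add edge {3,6}. Now deg[6]=0, deg[3]=1.
Step 7: smallest deg-1 vertex = 3, p_7 = 9. Add edge {3,9}. Now deg[3]=0, deg[9]=1.
Final: two remaining deg-1 vertices are 8, 9. Add edge {8,9}.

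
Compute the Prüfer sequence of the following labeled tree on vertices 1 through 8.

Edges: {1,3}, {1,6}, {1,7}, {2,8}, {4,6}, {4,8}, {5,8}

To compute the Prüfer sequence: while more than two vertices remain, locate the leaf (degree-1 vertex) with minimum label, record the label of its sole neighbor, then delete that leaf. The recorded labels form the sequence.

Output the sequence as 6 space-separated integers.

Step 1: leaves = {2,3,5,7}. Remove smallest leaf 2, emit neighbor 8.
Step 2: leaves = {3,5,7}. Remove smallest leaf 3, emit neighbor 1.
Step 3: leaves = {5,7}. Remove smallest leaf 5, emit neighbor 8.
Step 4: leaves = {7,8}. Remove smallest leaf 7, emit neighbor 1.
Step 5: leaves = {1,8}. Remove smallest leaf 1, emit neighbor 6.
Step 6: leaves = {6,8}. Remove smallest leaf 6, emit neighbor 4.
Done: 2 vertices remain (4, 8). Sequence = [8 1 8 1 6 4]

Answer: 8 1 8 1 6 4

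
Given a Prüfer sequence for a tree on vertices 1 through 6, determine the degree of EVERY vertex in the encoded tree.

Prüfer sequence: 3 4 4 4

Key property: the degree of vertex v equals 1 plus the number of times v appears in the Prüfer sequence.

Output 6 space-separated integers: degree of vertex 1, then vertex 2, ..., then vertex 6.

p_1 = 3: count[3] becomes 1
p_2 = 4: count[4] becomes 1
p_3 = 4: count[4] becomes 2
p_4 = 4: count[4] becomes 3
Degrees (1 + count): deg[1]=1+0=1, deg[2]=1+0=1, deg[3]=1+1=2, deg[4]=1+3=4, deg[5]=1+0=1, deg[6]=1+0=1

Answer: 1 1 2 4 1 1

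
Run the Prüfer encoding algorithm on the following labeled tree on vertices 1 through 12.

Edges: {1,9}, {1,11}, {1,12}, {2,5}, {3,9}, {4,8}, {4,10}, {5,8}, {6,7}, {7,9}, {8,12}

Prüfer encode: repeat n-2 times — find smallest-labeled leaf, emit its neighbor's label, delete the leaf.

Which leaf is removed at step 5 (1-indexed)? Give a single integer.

Answer: 7

Derivation:
Step 1: current leaves = {2,3,6,10,11}. Remove leaf 2 (neighbor: 5).
Step 2: current leaves = {3,5,6,10,11}. Remove leaf 3 (neighbor: 9).
Step 3: current leaves = {5,6,10,11}. Remove leaf 5 (neighbor: 8).
Step 4: current leaves = {6,10,11}. Remove leaf 6 (neighbor: 7).
Step 5: current leaves = {7,10,11}. Remove leaf 7 (neighbor: 9).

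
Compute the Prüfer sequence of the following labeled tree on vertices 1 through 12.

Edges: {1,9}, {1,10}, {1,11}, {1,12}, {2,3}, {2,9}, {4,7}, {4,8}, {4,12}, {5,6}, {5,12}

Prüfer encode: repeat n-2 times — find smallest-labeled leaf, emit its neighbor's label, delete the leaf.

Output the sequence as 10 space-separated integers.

Answer: 2 9 5 12 4 4 12 1 1 1

Derivation:
Step 1: leaves = {3,6,7,8,10,11}. Remove smallest leaf 3, emit neighbor 2.
Step 2: leaves = {2,6,7,8,10,11}. Remove smallest leaf 2, emit neighbor 9.
Step 3: leaves = {6,7,8,9,10,11}. Remove smallest leaf 6, emit neighbor 5.
Step 4: leaves = {5,7,8,9,10,11}. Remove smallest leaf 5, emit neighbor 12.
Step 5: leaves = {7,8,9,10,11}. Remove smallest leaf 7, emit neighbor 4.
Step 6: leaves = {8,9,10,11}. Remove smallest leaf 8, emit neighbor 4.
Step 7: leaves = {4,9,10,11}. Remove smallest leaf 4, emit neighbor 12.
Step 8: leaves = {9,10,11,12}. Remove smallest leaf 9, emit neighbor 1.
Step 9: leaves = {10,11,12}. Remove smallest leaf 10, emit neighbor 1.
Step 10: leaves = {11,12}. Remove smallest leaf 11, emit neighbor 1.
Done: 2 vertices remain (1, 12). Sequence = [2 9 5 12 4 4 12 1 1 1]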